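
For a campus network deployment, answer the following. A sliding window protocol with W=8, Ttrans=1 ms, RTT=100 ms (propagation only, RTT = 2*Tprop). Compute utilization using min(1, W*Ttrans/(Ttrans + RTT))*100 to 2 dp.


Given: W = 8, Ttrans = 1 ms, RTT = 100 ms (= 2 * Tprop, Tprop = 50 ms)
Cycle time = Ttrans + RTT = 1 + 100 = 101 ms (first packet sent until its ACK returns)
W * Ttrans = 8 * 1 = 8 ms of sending per cycle
W * Ttrans / (Ttrans + RTT) = 8 / 101 = 0.079208
U = min(1, 0.079208) = 0.079208
U% = 7.92%

7.92


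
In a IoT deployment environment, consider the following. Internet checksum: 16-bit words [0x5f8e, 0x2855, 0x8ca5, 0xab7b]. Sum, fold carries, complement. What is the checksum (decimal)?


Given words: [0x5f8e, 0x2855, 0x8ca5, 0xab7b]
Step 1: Sum all words
Raw sum = 24462 + 10325 + 36005 + 43899 = 114691
Step 2: Fold carry: (49155 + 1) = 49156
One's complement = ~49156 & 0xFFFF = 16379

16379


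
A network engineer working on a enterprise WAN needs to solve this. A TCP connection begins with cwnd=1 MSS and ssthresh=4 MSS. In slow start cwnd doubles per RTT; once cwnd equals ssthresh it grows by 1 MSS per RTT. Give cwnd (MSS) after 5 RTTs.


RTT 0: cwnd = 1 MSS (initial)
RTT 1: cwnd = 2 MSS (slow start, doubled)
RTT 2: cwnd = 4 MSS (slow start, doubled)
RTT 3: cwnd = 5 MSS (congestion avoidance, +1)
RTT 4: cwnd = 6 MSS (congestion avoidance, +1)
RTT 5: cwnd = 7 MSS (congestion avoidance, +1)

7


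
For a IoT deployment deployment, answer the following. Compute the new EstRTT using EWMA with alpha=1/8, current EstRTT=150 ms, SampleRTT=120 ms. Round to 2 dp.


Given: EstRTT = 150 ms, SampleRTT = 120 ms, alpha = 1/8
New EstRTT = (1 - alpha) * EstRTT + alpha * SampleRTT
(7/8) * 150 = 131.25
(1/8) * 120 = 15
New EstRTT = 131.25 + 15 = 146.25 ms -> 146.25 ms (2 dp)

146.25


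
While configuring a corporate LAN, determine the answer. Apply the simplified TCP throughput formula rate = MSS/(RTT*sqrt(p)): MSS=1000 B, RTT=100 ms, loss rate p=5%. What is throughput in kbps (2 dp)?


Given: MSS = 1000 bytes, RTT = 100 ms, loss = 5%
RTT in seconds = 100 / 1000 = 0.1
Loss rate = 5% = 0.05
sqrt(loss) = sqrt(0.05) = 0.223606797750
Throughput (bytes/s) = 1000 / (0.1 * 0.223606797750) = 44721.3595
Throughput (kbps) = 44721.3595 * 8 / 1000 = 357.770876 -> 357.77 kbps (2 dp)

357.77


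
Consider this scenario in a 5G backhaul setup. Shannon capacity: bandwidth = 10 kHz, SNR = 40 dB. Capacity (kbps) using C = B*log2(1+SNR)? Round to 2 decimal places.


Given: B = 10 kHz, SNR = 40 dB
SNR linear = 10^(40/10) = 10000
1 + SNR = 10001
log2(10001) = 13.2878566418
C = 10 * 1000 * 13.2878566418 = 132878.5664 bps
C = 132.878566 kbps -> 132.88 kbps (2 dp)

132.88


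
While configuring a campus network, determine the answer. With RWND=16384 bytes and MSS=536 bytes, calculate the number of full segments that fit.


Given: RWND = 16384 bytes, MSS = 536 bytes
Full segments = floor(RWND / MSS)
Full segments = floor(16384 / 536)
Full segments = floor(30.5672) = 30

30


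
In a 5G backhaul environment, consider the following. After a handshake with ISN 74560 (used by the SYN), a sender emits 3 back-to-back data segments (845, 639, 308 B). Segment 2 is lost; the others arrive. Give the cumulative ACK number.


SYN uses sequence number 74560; first data byte = ISN + 1 = 74561.
Segment 1: SEQ = 74561, len = 845 B, covers [74561, 75405]
Segment 2: SEQ = 75406, len = 639 B, covers [75406, 76044] [LOST]
Segment 3: SEQ = 76045, len = 308 B, covers [76045, 76352]
In-order data received: bytes [74561, 75405] (segments 1..1).
Segment 2 missing -> gap begins at byte 75406; later segments buffered out of order.
Cumulative ACK = next expected in-order byte = 74561 + 845 = 75406

75406


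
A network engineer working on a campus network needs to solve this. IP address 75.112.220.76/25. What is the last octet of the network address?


Given: IP = 75.112.220.76, prefix = /25
Subnet mask = 255.255.255.128
Last octet of IP: 76
Last octet of mask: 128
Network last octet = 76 AND 128 = 0

0


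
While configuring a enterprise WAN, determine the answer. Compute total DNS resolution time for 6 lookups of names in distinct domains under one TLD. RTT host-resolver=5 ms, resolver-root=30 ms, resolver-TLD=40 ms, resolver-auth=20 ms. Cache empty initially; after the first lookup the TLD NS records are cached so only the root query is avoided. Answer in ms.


Lookup 1 (cold cache): local + root + TLD + auth = 5 + 30 + 40 + 20 = 95 ms
Lookups 2..6 (TLD NS cached -> skip root; new domain -> still ask TLD and auth): local + TLD + auth = 5 + 40 + 20 = 65 ms each
Remaining 5 lookups: 5 * 65 = 325 ms
Total = 95 + 325 = 420 ms

420


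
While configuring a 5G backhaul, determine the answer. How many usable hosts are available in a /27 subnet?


Given: subnet mask /27
Host bits = 32 - 27 = 5
Total addresses = 2^5 = 32
Usable hosts = 32 - 2 (network + broadcast) = 30

30


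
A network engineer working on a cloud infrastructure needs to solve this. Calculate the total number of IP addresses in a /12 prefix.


Given: CIDR prefix /12
Host bits = 32 - 12 = 20
Total addresses = 2^20 = 1048576

1048576


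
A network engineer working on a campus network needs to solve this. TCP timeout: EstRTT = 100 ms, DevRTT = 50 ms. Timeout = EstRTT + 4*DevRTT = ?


Given: EstRTT = 100 ms, DevRTT = 50 ms
Timeout = EstRTT + 4 * DevRTT
4 * DevRTT = 4 * 50 = 200
Timeout = 100 + 200 = 300 ms

300


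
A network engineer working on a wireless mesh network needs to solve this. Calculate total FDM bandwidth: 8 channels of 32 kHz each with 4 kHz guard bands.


Given: 8 channels, 32 kHz each, guard = 4 kHz
Channel bandwidth = 8 * 32 = 256 kHz
Guard bands = 7 gaps * 4 kHz = 28 kHz
Total = 256 + 28 = 284 kHz

284


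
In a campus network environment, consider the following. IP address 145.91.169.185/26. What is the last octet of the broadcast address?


Given: IP = 145.91.169.185, prefix = /26
Host bits = 32 - 26 = 6
Network last octet = 185 AND mask = 128
Host part size = 2^6 - 1 = 63
Broadcast last octet = 128 OR 63 = 191

191


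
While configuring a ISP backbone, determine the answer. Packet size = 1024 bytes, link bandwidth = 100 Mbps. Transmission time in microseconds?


Given: packet = 1024 bytes, bandwidth = 100 Mbps
Packet in bits = 1024 * 8 = 8192 bits
Bandwidth = 100 * 10^6 = 100000000 bps
Time = 8192 / 100000000 seconds
Time in us = 8192 * 10^6 / 100000000 = 81.92

81.92


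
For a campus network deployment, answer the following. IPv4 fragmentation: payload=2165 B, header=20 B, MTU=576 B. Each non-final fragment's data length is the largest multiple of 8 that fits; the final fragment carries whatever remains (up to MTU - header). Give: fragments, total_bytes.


Max data per non-final fragment = floor((MTU - header)/8)*8 = floor((576 - 20)/8)*8 = floor(556/8)*8 = 552 B
Final fragment needs no 8-byte alignment: it can carry up to MTU - header = 556 B
Non-final fragments needed = ceil((payload - 556) / 552) = ceil(1609/552) = ceil(2.9149) = 3
Number of fragments = 3 + 1 = 4
Fragment sizes (data): 3 * 552 B + 509 B (last, 509 <= 556 OK)
Total bytes sent = payload + n_frags * header = 2165 + 4*20 = 2165 + 80 = 2245 B

4, 2245


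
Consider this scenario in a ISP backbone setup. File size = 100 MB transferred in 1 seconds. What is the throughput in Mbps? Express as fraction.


Given: file = 100 MB, time = 1 s
File in Mb = 100 * 8 = 800 Mb
Throughput = 800 / 1 Mbps
Throughput = 800 Mbps

800


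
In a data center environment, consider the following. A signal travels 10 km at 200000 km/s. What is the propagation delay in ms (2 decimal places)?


Given: distance = 10 km, speed = 200000 km/s
Delay = distance / speed = 10 / 200000 seconds
Delay in ms = 10 * 1000 / 200000
Delay = 0.0500 ms
Rounded to 2 dp = 0.05 ms

0.05


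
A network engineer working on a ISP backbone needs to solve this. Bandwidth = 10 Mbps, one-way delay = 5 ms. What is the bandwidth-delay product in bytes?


Given: bandwidth = 10 Mbps, delay = 5 ms
BDP in bits = 10 * 10^6 * 5 / 1000
BDP in bits = 50000
BDP in bytes = 50000 / 8 = 6250

6250


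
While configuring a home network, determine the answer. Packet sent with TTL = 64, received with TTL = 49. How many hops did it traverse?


Given: initial TTL = 64, received TTL = 49
Hops = initial TTL - received TTL
Hops = 64 - 49 = 15

15


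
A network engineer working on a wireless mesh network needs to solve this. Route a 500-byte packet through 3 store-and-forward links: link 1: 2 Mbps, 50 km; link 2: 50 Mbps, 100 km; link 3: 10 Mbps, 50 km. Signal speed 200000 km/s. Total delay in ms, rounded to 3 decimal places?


Packet = 500 bytes = 4000 bits. Store-and-forward: sum (t_trans + t_prop) per link.
Link 1: t_trans = 4000/(2*10^6) s = 2.0000 ms; t_prop = 50/200000 s = 0.2500 ms; subtotal = 2.2500 ms
Link 2: t_trans = 4000/(50*10^6) s = 0.0800 ms; t_prop = 100/200000 s = 0.5000 ms; subtotal = 0.5800 ms
Link 3: t_trans = 4000/(10*10^6) s = 0.4000 ms; t_prop = 50/200000 s = 0.2500 ms; subtotal = 0.6500 ms
End-to-end = 2.2500 + 0.5800 + 0.6500 = 3.4800 ms -> 3.480 ms (3 dp)

3.480


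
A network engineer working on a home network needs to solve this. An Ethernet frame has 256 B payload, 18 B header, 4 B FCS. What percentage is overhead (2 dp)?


Given: payload = 256 B, header = 18 B, trailer = 4 B
Overhead bytes = header + trailer = 18 + 4 = 22
Total frame = payload + overhead = 256 + 22 = 278
Overhead % = 22 / 278 * 100 = 7.9137% -> 7.91% (2 dp)

7.91


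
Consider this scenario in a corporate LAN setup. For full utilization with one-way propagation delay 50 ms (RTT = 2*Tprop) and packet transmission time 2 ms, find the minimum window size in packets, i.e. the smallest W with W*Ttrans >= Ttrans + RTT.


Given: Ttrans = 2 ms, RTT = 100 ms (= 2 * Tprop, Tprop = 50 ms)
Time until first ACK returns = Ttrans + RTT = 2 + 100 = 102 ms
Need W * Ttrans >= Ttrans + RTT  ->  W >= (Ttrans + RTT) / Ttrans
(Ttrans + RTT) / Ttrans = 102 / 2 = 51
W_min = ceil(51) = 51

51


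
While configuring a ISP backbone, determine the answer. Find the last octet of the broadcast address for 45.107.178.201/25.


Given: IP = 45.107.178.201, prefix = /25
Host bits = 32 - 25 = 7
Network last octet = 201 AND mask = 128
Host part size = 2^7 - 1 = 127
Broadcast last octet = 128 OR 127 = 255

255


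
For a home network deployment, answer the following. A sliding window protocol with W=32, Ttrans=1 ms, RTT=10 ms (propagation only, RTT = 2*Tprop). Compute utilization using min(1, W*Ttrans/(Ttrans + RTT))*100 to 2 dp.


Given: W = 32, Ttrans = 1 ms, RTT = 10 ms (= 2 * Tprop, Tprop = 5 ms)
Cycle time = Ttrans + RTT = 1 + 10 = 11 ms (first packet sent until its ACK returns)
W * Ttrans = 32 * 1 = 32 ms of sending per cycle
W * Ttrans / (Ttrans + RTT) = 32 / 11 = 2.909091
U = min(1, 2.909091) = 1.000000
U% = 100.00%

100.00


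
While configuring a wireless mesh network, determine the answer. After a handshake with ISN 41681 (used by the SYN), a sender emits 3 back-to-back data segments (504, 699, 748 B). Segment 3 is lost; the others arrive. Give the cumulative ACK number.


SYN uses sequence number 41681; first data byte = ISN + 1 = 41682.
Segment 1: SEQ = 41682, len = 504 B, covers [41682, 42185]
Segment 2: SEQ = 42186, len = 699 B, covers [42186, 42884]
Segment 3: SEQ = 42885, len = 748 B, covers [42885, 43632] [LOST]
In-order data received: bytes [41682, 42884] (segments 1..2).
Segment 3 missing -> gap begins at byte 42885.
Cumulative ACK = next expected in-order byte = 41682 + 504 + 699 = 42885

42885


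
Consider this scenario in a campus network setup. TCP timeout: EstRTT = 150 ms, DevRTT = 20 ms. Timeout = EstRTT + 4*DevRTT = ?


Given: EstRTT = 150 ms, DevRTT = 20 ms
Timeout = EstRTT + 4 * DevRTT
4 * DevRTT = 4 * 20 = 80
Timeout = 150 + 80 = 230 ms

230


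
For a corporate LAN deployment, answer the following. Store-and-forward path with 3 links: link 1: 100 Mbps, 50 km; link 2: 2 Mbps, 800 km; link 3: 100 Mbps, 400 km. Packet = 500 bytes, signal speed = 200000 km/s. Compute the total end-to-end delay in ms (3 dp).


Packet = 500 bytes = 4000 bits. Store-and-forward: sum (t_trans + t_prop) per link.
Link 1: t_trans = 4000/(100*10^6) s = 0.0400 ms; t_prop = 50/200000 s = 0.2500 ms; subtotal = 0.2900 ms
Link 2: t_trans = 4000/(2*10^6) s = 2.0000 ms; t_prop = 800/200000 s = 4.0000 ms; subtotal = 6.0000 ms
Link 3: t_trans = 4000/(100*10^6) s = 0.0400 ms; t_prop = 400/200000 s = 2.0000 ms; subtotal = 2.0400 ms
End-to-end = 0.2900 + 6.0000 + 2.0400 = 8.3300 ms -> 8.330 ms (3 dp)

8.330


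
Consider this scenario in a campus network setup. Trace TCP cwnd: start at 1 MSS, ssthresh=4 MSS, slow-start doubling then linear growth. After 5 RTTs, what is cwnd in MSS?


RTT 0: cwnd = 1 MSS (initial)
RTT 1: cwnd = 2 MSS (slow start, doubled)
RTT 2: cwnd = 4 MSS (slow start, doubled)
RTT 3: cwnd = 5 MSS (congestion avoidance, +1)
RTT 4: cwnd = 6 MSS (congestion avoidance, +1)
RTT 5: cwnd = 7 MSS (congestion avoidance, +1)

7


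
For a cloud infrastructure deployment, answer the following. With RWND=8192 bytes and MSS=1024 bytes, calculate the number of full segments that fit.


Given: RWND = 8192 bytes, MSS = 1024 bytes
Full segments = floor(RWND / MSS)
Full segments = floor(8192 / 1024)
Full segments = floor(8.0) = 8

8


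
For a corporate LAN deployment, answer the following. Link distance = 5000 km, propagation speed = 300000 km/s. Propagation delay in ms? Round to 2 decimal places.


Given: distance = 5000 km, speed = 300000 km/s
Delay = distance / speed = 5000 / 300000 seconds
Delay in ms = 5000 * 1000 / 300000
Delay = 16.6667 ms
Rounded to 2 dp = 16.67 ms

16.67


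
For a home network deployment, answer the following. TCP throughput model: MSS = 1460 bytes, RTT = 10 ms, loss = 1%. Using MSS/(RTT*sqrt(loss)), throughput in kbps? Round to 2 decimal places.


Given: MSS = 1460 bytes, RTT = 10 ms, loss = 1%
RTT in seconds = 10 / 1000 = 0.01
Loss rate = 1% = 0.01
sqrt(loss) = sqrt(0.01) = 0.1
Throughput (bytes/s) = 1460 / (0.01 * 0.1) = 1460000.0000
Throughput (kbps) = 1460000.0000 * 8 / 1000 = 11680.000000 -> 11680.00 kbps (2 dp)

11680.00


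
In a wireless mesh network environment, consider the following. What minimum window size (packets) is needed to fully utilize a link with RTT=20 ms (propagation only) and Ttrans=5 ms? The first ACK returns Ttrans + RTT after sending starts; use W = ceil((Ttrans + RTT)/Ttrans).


Given: Ttrans = 5 ms, RTT = 20 ms (= 2 * Tprop, Tprop = 10 ms)
Time until first ACK returns = Ttrans + RTT = 5 + 20 = 25 ms
Need W * Ttrans >= Ttrans + RTT  ->  W >= (Ttrans + RTT) / Ttrans
(Ttrans + RTT) / Ttrans = 25 / 5 = 5
W_min = ceil(5) = 5

5


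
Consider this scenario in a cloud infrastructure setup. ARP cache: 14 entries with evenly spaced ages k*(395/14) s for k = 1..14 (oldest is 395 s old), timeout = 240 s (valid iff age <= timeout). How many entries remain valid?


Ages are k * 395/14 s for k = 1..14 (spacing = 28.2143 s).
Entry k is valid iff k * 395/14 <= 240 iff k <= 14 * 240 / 395 = 8.5063
n_valid = floor(8.5063) = 8
(n_stale = 14 - 8 = 6)

8


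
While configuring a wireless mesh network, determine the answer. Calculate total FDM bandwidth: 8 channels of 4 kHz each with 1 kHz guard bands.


Given: 8 channels, 4 kHz each, guard = 1 kHz
Channel bandwidth = 8 * 4 = 32 kHz
Guard bands = 7 gaps * 1 kHz = 7 kHz
Total = 32 + 7 = 39 kHz

39


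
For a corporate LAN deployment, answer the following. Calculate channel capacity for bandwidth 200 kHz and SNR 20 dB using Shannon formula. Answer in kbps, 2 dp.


Given: B = 200 kHz, SNR = 20 dB
SNR linear = 10^(20/10) = 100
1 + SNR = 101
log2(101) = 6.6582114828
C = 200 * 1000 * 6.6582114828 = 1331642.2966 bps
C = 1331.642297 kbps -> 1331.64 kbps (2 dp)

1331.64


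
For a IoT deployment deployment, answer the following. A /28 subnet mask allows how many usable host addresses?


Given: subnet mask /28
Host bits = 32 - 28 = 4
Total addresses = 2^4 = 16
Usable hosts = 16 - 2 (network + broadcast) = 14

14


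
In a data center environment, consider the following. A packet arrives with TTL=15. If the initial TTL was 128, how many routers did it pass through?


Given: initial TTL = 128, received TTL = 15
Hops = initial TTL - received TTL
Hops = 128 - 15 = 113

113


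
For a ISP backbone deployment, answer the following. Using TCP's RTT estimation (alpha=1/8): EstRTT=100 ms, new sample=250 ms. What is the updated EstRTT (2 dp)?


Given: EstRTT = 100 ms, SampleRTT = 250 ms, alpha = 1/8
New EstRTT = (1 - alpha) * EstRTT + alpha * SampleRTT
(7/8) * 100 = 87.5
(1/8) * 250 = 31.25
New EstRTT = 87.5 + 31.25 = 118.75 ms -> 118.75 ms (2 dp)

118.75


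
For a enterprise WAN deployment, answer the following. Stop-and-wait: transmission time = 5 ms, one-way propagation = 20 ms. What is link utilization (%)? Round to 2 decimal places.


Given: Ttrans = 5 ms, Tprop = 20 ms
RTT = 2 * Tprop = 2 * 20 = 40 ms
U = Ttrans / (Ttrans + RTT)
U = 5 / (5 + 40)
U = 5 / 45 = 0.111111
U% = 11.11%

11.11


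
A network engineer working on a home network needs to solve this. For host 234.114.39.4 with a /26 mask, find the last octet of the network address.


Given: IP = 234.114.39.4, prefix = /26
Subnet mask = 255.255.255.192
Last octet of IP: 4
Last octet of mask: 192
Network last octet = 4 AND 192 = 0

0


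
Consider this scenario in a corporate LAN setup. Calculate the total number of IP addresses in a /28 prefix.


Given: CIDR prefix /28
Host bits = 32 - 28 = 4
Total addresses = 2^4 = 16

16


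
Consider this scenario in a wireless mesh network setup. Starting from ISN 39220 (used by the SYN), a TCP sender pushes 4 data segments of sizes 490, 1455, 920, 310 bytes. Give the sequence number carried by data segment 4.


The SYN occupies sequence number ISN = 39220, so the first data byte is ISN + 1 = 39221.
SEQ of data segment i = (ISN + 1) + sum of payload sizes of segments 1..i-1.
Segment 1: SEQ = 39221, payload = 490 bytes
Segment 2: SEQ = 39711, payload = 1455 bytes
Segment 3: SEQ = 41166, payload = 920 bytes
Segment 4: SEQ = 42086, payload = 310 bytes
SEQ of segment 4 = 39221 + 490 + 1455 + 920 = 42086

42086


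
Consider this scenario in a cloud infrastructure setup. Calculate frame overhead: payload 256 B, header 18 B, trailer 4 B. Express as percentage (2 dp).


Given: payload = 256 B, header = 18 B, trailer = 4 B
Overhead bytes = header + trailer = 18 + 4 = 22
Total frame = payload + overhead = 256 + 22 = 278
Overhead % = 22 / 278 * 100 = 7.9137% -> 7.91% (2 dp)

7.91


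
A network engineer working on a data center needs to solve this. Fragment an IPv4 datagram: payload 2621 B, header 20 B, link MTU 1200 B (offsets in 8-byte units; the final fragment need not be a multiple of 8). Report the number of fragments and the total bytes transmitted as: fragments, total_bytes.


Max data per non-final fragment = floor((MTU - header)/8)*8 = floor((1200 - 20)/8)*8 = floor(1180/8)*8 = 1176 B
Final fragment needs no 8-byte alignment: it can carry up to MTU - header = 1180 B
Non-final fragments needed = ceil((payload - 1180) / 1176) = ceil(1441/1176) = ceil(1.2253) = 2
Number of fragments = 2 + 1 = 3
Fragment sizes (data): 2 * 1176 B + 269 B (last, 269 <= 1180 OK)
Total bytes sent = payload + n_frags * header = 2621 + 3*20 = 2621 + 60 = 2681 B

3, 2681


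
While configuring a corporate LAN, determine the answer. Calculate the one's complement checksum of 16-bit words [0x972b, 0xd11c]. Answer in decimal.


Given words: [0x972b, 0xd11c]
Step 1: Sum all words
Raw sum = 38699 + 53532 = 92231
Step 2: Fold carry: (26695 + 1) = 26696
One's complement = ~26696 & 0xFFFF = 38839

38839


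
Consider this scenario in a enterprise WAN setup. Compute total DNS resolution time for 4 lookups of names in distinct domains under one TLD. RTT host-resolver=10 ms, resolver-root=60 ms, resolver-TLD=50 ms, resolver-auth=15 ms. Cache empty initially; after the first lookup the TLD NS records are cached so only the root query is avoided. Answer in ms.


Lookup 1 (cold cache): local + root + TLD + auth = 10 + 60 + 50 + 15 = 135 ms
Lookups 2..4 (TLD NS cached -> skip root; new domain -> still ask TLD and auth): local + TLD + auth = 10 + 50 + 15 = 75 ms each
Remaining 3 lookups: 3 * 75 = 225 ms
Total = 135 + 225 = 360 ms

360


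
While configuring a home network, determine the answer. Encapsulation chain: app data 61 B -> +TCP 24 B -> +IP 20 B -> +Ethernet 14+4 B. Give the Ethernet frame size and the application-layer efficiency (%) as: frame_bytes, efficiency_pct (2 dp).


TCP segment = 61 + 24 = 85 B
IP packet = 85 + 20 = 105 B
Ethernet frame = 105 + 14 + 4 = 123 B
Efficiency = app / frame = 61 / 123 = 0.495935 = 49.5935% -> 49.59% (2 dp)

123, 49.59


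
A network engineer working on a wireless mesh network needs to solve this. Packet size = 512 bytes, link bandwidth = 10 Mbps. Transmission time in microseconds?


Given: packet = 512 bytes, bandwidth = 10 Mbps
Packet in bits = 512 * 8 = 4096 bits
Bandwidth = 10 * 10^6 = 10000000 bps
Time = 4096 / 10000000 seconds
Time in us = 4096 * 10^6 / 10000000 = 409.6

409.6


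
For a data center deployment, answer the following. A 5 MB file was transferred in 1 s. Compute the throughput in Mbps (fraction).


Given: file = 5 MB, time = 1 s
File in Mb = 5 * 8 = 40 Mb
Throughput = 40 / 1 Mbps
Throughput = 40 Mbps

40


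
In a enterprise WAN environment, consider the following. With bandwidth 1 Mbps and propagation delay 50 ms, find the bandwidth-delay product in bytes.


Given: bandwidth = 1 Mbps, delay = 50 ms
BDP in bits = 1 * 10^6 * 50 / 1000
BDP in bits = 50000
BDP in bytes = 50000 / 8 = 6250

6250


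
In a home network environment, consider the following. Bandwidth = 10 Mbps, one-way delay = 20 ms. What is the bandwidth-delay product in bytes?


Given: bandwidth = 10 Mbps, delay = 20 ms
BDP in bits = 10 * 10^6 * 20 / 1000
BDP in bits = 200000
BDP in bytes = 200000 / 8 = 25000

25000


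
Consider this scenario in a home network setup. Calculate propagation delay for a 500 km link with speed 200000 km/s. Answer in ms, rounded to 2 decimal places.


Given: distance = 500 km, speed = 200000 km/s
Delay = distance / speed = 500 / 200000 seconds
Delay in ms = 500 * 1000 / 200000
Delay = 2.5000 ms
Rounded to 2 dp = 2.50 ms

2.50


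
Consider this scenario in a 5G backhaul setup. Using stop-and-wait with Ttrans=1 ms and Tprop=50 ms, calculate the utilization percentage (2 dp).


Given: Ttrans = 1 ms, Tprop = 50 ms
RTT = 2 * Tprop = 2 * 50 = 100 ms
U = Ttrans / (Ttrans + RTT)
U = 1 / (1 + 100)
U = 1 / 101 = 0.009901
U% = 0.99%

0.99


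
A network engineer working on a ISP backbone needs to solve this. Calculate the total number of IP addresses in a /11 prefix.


Given: CIDR prefix /11
Host bits = 32 - 11 = 21
Total addresses = 2^21 = 2097152

2097152


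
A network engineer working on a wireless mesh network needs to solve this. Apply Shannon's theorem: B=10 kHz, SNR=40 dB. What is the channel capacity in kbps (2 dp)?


Given: B = 10 kHz, SNR = 40 dB
SNR linear = 10^(40/10) = 10000
1 + SNR = 10001
log2(10001) = 13.2878566418
C = 10 * 1000 * 13.2878566418 = 132878.5664 bps
C = 132.878566 kbps -> 132.88 kbps (2 dp)

132.88


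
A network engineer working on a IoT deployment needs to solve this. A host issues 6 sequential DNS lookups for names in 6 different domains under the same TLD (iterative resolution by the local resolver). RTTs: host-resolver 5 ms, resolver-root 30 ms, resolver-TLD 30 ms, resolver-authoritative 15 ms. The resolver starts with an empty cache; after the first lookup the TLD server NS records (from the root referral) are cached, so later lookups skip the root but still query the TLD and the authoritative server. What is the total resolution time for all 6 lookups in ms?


Lookup 1 (cold cache): local + root + TLD + auth = 5 + 30 + 30 + 15 = 80 ms
Lookups 2..6 (TLD NS cached -> skip root; new domain -> still ask TLD and auth): local + TLD + auth = 5 + 30 + 15 = 50 ms each
Remaining 5 lookups: 5 * 50 = 250 ms
Total = 80 + 250 = 330 ms

330


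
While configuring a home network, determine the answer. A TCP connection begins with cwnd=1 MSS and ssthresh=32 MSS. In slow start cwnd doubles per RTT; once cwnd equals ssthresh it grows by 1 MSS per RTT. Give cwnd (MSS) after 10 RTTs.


RTT 0: cwnd = 1 MSS (initial)
RTT 1: cwnd = 2 MSS (slow start, doubled)
RTT 2: cwnd = 4 MSS (slow start, doubled)
RTT 3: cwnd = 8 MSS (slow start, doubled)
RTT 4: cwnd = 16 MSS (slow start, doubled)
RTT 5: cwnd = 32 MSS (slow start, doubled)
RTT 6: cwnd = 33 MSS (congestion avoidance, +1)
RTT 7: cwnd = 34 MSS (congestion avoidance, +1)
RTT 8: cwnd = 35 MSS (congestion avoidance, +1)
RTT 9: cwnd = 36 MSS (congestion avoidance, +1)
RTT 10: cwnd = 37 MSS (congestion avoidance, +1)

37


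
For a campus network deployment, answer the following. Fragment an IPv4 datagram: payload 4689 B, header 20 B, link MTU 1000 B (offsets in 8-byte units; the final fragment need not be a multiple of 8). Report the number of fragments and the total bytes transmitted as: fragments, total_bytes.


Max data per non-final fragment = floor((MTU - header)/8)*8 = floor((1000 - 20)/8)*8 = floor(980/8)*8 = 976 B
Final fragment needs no 8-byte alignment: it can carry up to MTU - header = 980 B
Non-final fragments needed = ceil((payload - 980) / 976) = ceil(3709/976) = ceil(3.8002) = 4
Number of fragments = 4 + 1 = 5
Fragment sizes (data): 4 * 976 B + 785 B (last, 785 <= 980 OK)
Total bytes sent = payload + n_frags * header = 4689 + 5*20 = 4689 + 100 = 4789 B

5, 4789


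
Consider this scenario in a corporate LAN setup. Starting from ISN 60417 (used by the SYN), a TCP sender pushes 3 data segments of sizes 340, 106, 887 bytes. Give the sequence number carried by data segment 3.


The SYN occupies sequence number ISN = 60417, so the first data byte is ISN + 1 = 60418.
SEQ of data segment i = (ISN + 1) + sum of payload sizes of segments 1..i-1.
Segment 1: SEQ = 60418, payload = 340 bytes
Segment 2: SEQ = 60758, payload = 106 bytes
Segment 3: SEQ = 60864, payload = 887 bytes
SEQ of segment 3 = 60418 + 340 + 106 = 60864

60864


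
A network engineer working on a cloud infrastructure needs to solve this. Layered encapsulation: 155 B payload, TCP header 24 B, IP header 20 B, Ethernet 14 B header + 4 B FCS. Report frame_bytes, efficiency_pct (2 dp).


TCP segment = 155 + 24 = 179 B
IP packet = 179 + 20 = 199 B
Ethernet frame = 199 + 14 + 4 = 217 B
Efficiency = app / frame = 155 / 217 = 0.714286 = 71.4286% -> 71.43% (2 dp)

217, 71.43


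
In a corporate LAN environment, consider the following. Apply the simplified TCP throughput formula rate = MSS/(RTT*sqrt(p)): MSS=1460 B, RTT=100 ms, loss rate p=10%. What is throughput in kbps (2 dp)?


Given: MSS = 1460 bytes, RTT = 100 ms, loss = 10%
RTT in seconds = 100 / 1000 = 0.1
Loss rate = 10% = 0.1
sqrt(loss) = sqrt(0.1) = 0.316227766017
Throughput (bytes/s) = 1460 / (0.1 * 0.316227766017) = 46169.2538
Throughput (kbps) = 46169.2538 * 8 / 1000 = 369.354031 -> 369.35 kbps (2 dp)

369.35


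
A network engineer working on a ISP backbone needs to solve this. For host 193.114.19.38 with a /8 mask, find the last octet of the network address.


Given: IP = 193.114.19.38, prefix = /8
Subnet mask = 255.0.0.0
Last octet of IP: 38
Last octet of mask: 0
Network last octet = 38 AND 0 = 0

0


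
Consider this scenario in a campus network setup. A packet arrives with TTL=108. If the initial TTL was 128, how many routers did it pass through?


Given: initial TTL = 128, received TTL = 108
Hops = initial TTL - received TTL
Hops = 128 - 108 = 20

20


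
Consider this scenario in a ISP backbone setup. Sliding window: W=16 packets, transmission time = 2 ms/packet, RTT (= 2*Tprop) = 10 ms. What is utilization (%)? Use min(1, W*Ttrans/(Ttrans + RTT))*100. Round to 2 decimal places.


Given: W = 16, Ttrans = 2 ms, RTT = 10 ms (= 2 * Tprop, Tprop = 5 ms)
Cycle time = Ttrans + RTT = 2 + 10 = 12 ms (first packet sent until its ACK returns)
W * Ttrans = 16 * 2 = 32 ms of sending per cycle
W * Ttrans / (Ttrans + RTT) = 32 / 12 = 2.666667
U = min(1, 2.666667) = 1.000000
U% = 100.00%

100.00


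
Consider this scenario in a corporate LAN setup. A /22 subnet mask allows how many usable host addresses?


Given: subnet mask /22
Host bits = 32 - 22 = 10
Total addresses = 2^10 = 1024
Usable hosts = 1024 - 2 (network + broadcast) = 1022

1022


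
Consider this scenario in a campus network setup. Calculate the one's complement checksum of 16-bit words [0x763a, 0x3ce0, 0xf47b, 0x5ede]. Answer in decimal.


Given words: [0x763a, 0x3ce0, 0xf47b, 0x5ede]
Step 1: Sum all words
Raw sum = 30266 + 15584 + 62587 + 24286 = 132723
Step 2: Fold carry: (1651 + 2) = 1653
One's complement = ~1653 & 0xFFFF = 63882

63882


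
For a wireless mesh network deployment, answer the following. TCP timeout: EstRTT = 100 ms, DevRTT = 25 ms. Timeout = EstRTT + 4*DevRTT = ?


Given: EstRTT = 100 ms, DevRTT = 25 ms
Timeout = EstRTT + 4 * DevRTT
4 * DevRTT = 4 * 25 = 100
Timeout = 100 + 100 = 200 ms

200


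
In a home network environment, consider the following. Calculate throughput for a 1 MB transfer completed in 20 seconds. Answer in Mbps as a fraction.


Given: file = 1 MB, time = 20 s
File in Mb = 1 * 8 = 8 Mb
Throughput = 8 / 20 Mbps
Throughput = 2/5 Mbps

2/5


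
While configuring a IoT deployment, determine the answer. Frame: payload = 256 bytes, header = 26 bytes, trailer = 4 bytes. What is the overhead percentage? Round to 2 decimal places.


Given: payload = 256 B, header = 26 B, trailer = 4 B
Overhead bytes = header + trailer = 26 + 4 = 30
Total frame = payload + overhead = 256 + 30 = 286
Overhead % = 30 / 286 * 100 = 10.4895% -> 10.49% (2 dp)

10.49


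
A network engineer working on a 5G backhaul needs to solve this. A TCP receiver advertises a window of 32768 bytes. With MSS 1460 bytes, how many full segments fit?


Given: RWND = 32768 bytes, MSS = 1460 bytes
Full segments = floor(RWND / MSS)
Full segments = floor(32768 / 1460)
Full segments = floor(22.4438) = 22

22


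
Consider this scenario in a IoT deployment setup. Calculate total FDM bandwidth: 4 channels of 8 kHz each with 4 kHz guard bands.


Given: 4 channels, 8 kHz each, guard = 4 kHz
Channel bandwidth = 4 * 8 = 32 kHz
Guard bands = 3 gaps * 4 kHz = 12 kHz
Total = 32 + 12 = 44 kHz

44


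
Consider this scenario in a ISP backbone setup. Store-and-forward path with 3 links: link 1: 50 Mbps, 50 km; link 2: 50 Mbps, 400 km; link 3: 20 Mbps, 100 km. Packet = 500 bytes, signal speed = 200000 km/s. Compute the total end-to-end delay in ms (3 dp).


Packet = 500 bytes = 4000 bits. Store-and-forward: sum (t_trans + t_prop) per link.
Link 1: t_trans = 4000/(50*10^6) s = 0.0800 ms; t_prop = 50/200000 s = 0.2500 ms; subtotal = 0.3300 ms
Link 2: t_trans = 4000/(50*10^6) s = 0.0800 ms; t_prop = 400/200000 s = 2.0000 ms; subtotal = 2.0800 ms
Link 3: t_trans = 4000/(20*10^6) s = 0.2000 ms; t_prop = 100/200000 s = 0.5000 ms; subtotal = 0.7000 ms
End-to-end = 0.3300 + 2.0800 + 0.7000 = 3.1100 ms -> 3.110 ms (3 dp)

3.110


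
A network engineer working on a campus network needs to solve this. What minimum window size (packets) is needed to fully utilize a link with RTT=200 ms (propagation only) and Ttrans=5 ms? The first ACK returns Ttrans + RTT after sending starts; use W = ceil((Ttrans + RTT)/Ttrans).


Given: Ttrans = 5 ms, RTT = 200 ms (= 2 * Tprop, Tprop = 100 ms)
Time until first ACK returns = Ttrans + RTT = 5 + 200 = 205 ms
Need W * Ttrans >= Ttrans + RTT  ->  W >= (Ttrans + RTT) / Ttrans
(Ttrans + RTT) / Ttrans = 205 / 5 = 41
W_min = ceil(41) = 41

41


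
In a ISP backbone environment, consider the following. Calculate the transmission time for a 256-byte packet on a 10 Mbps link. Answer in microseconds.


Given: packet = 256 bytes, bandwidth = 10 Mbps
Packet in bits = 256 * 8 = 2048 bits
Bandwidth = 10 * 10^6 = 10000000 bps
Time = 2048 / 10000000 seconds
Time in us = 2048 * 10^6 / 10000000 = 204.8

204.8


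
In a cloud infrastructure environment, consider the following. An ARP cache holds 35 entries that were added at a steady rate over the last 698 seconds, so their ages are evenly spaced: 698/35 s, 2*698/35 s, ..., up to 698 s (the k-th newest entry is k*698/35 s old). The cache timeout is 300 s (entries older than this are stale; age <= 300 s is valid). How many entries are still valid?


Ages are k * 698/35 s for k = 1..35 (spacing = 19.9429 s).
Entry k is valid iff k * 698/35 <= 300 iff k <= 35 * 300 / 698 = 15.0430
n_valid = floor(15.0430) = 15
(n_stale = 35 - 15 = 20)

15


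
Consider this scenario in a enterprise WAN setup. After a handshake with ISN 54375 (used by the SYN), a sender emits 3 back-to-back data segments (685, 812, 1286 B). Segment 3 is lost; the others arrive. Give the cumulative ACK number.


SYN uses sequence number 54375; first data byte = ISN + 1 = 54376.
Segment 1: SEQ = 54376, len = 685 B, covers [54376, 55060]
Segment 2: SEQ = 55061, len = 812 B, covers [55061, 55872]
Segment 3: SEQ = 55873, len = 1286 B, covers [55873, 57158] [LOST]
In-order data received: bytes [54376, 55872] (segments 1..2).
Segment 3 missing -> gap begins at byte 55873.
Cumulative ACK = next expected in-order byte = 54376 + 685 + 812 = 55873

55873


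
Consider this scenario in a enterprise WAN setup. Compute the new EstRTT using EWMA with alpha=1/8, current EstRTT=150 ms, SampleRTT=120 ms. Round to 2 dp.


Given: EstRTT = 150 ms, SampleRTT = 120 ms, alpha = 1/8
New EstRTT = (1 - alpha) * EstRTT + alpha * SampleRTT
(7/8) * 150 = 131.25
(1/8) * 120 = 15
New EstRTT = 131.25 + 15 = 146.25 ms -> 146.25 ms (2 dp)

146.25


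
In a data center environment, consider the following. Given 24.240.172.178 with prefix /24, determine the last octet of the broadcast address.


Given: IP = 24.240.172.178, prefix = /24
Host bits = 32 - 24 = 8
Network last octet = 178 AND mask = 0
Host part size = 2^8 - 1 = 255
Broadcast last octet = 0 OR 255 = 255

255


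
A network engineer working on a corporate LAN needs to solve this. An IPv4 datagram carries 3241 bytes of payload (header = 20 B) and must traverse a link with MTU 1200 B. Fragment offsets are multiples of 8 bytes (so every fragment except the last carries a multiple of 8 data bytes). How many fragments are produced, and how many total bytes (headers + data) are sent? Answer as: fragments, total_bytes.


Max data per non-final fragment = floor((MTU - header)/8)*8 = floor((1200 - 20)/8)*8 = floor(1180/8)*8 = 1176 B
Final fragment needs no 8-byte alignment: it can carry up to MTU - header = 1180 B
Non-final fragments needed = ceil((payload - 1180) / 1176) = ceil(2061/1176) = ceil(1.7526) = 2
Number of fragments = 2 + 1 = 3
Fragment sizes (data): 2 * 1176 B + 889 B (last, 889 <= 1180 OK)
Total bytes sent = payload + n_frags * header = 3241 + 3*20 = 3241 + 60 = 3301 B

3, 3301


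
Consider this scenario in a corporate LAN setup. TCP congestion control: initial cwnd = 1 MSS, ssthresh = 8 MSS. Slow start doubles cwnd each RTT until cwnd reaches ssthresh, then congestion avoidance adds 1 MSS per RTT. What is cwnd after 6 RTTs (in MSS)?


RTT 0: cwnd = 1 MSS (initial)
RTT 1: cwnd = 2 MSS (slow start, doubled)
RTT 2: cwnd = 4 MSS (slow start, doubled)
RTT 3: cwnd = 8 MSS (slow start, doubled)
RTT 4: cwnd = 9 MSS (congestion avoidance, +1)
RTT 5: cwnd = 10 MSS (congestion avoidance, +1)
RTT 6: cwnd = 11 MSS (congestion avoidance, +1)

11


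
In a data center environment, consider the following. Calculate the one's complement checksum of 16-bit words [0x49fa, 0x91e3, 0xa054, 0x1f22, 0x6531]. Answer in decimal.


Given words: [0x49fa, 0x91e3, 0xa054, 0x1f22, 0x6531]
Step 1: Sum all words
Raw sum = 18938 + 37347 + 41044 + 7970 + 25905 = 131204
Step 2: Fold carry: (132 + 2) = 134
One's complement = ~134 & 0xFFFF = 65401

65401


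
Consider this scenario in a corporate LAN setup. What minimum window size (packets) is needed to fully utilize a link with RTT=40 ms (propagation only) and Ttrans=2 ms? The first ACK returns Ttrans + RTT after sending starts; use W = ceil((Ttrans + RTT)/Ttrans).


Given: Ttrans = 2 ms, RTT = 40 ms (= 2 * Tprop, Tprop = 20 ms)
Time until first ACK returns = Ttrans + RTT = 2 + 40 = 42 ms
Need W * Ttrans >= Ttrans + RTT  ->  W >= (Ttrans + RTT) / Ttrans
(Ttrans + RTT) / Ttrans = 42 / 2 = 21
W_min = ceil(21) = 21

21


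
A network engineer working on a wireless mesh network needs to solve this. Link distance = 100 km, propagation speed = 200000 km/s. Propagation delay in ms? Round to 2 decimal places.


Given: distance = 100 km, speed = 200000 km/s
Delay = distance / speed = 100 / 200000 seconds
Delay in ms = 100 * 1000 / 200000
Delay = 0.5000 ms
Rounded to 2 dp = 0.50 ms

0.50


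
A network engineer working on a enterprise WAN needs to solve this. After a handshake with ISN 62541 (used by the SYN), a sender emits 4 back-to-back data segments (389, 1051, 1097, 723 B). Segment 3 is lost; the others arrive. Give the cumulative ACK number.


SYN uses sequence number 62541; first data byte = ISN + 1 = 62542.
Segment 1: SEQ = 62542, len = 389 B, covers [62542, 62930]
Segment 2: SEQ = 62931, len = 1051 B, covers [62931, 63981]
Segment 3: SEQ = 63982, len = 1097 B, covers [63982, 65078] [LOST]
Segment 4: SEQ = 65079, len = 723 B, covers [65079, 65801]
In-order data received: bytes [62542, 63981] (segments 1..2).
Segment 3 missing -> gap begins at byte 63982; later segments buffered out of order.
Cumulative ACK = next expected in-order byte = 62542 + 389 + 1051 = 63982

63982


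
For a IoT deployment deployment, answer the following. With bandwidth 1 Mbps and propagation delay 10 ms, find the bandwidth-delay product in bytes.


Given: bandwidth = 1 Mbps, delay = 10 ms
BDP in bits = 1 * 10^6 * 10 / 1000
BDP in bits = 10000
BDP in bytes = 10000 / 8 = 1250

1250


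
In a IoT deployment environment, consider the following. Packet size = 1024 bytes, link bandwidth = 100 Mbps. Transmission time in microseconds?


Given: packet = 1024 bytes, bandwidth = 100 Mbps
Packet in bits = 1024 * 8 = 8192 bits
Bandwidth = 100 * 10^6 = 100000000 bps
Time = 8192 / 100000000 seconds
Time in us = 8192 * 10^6 / 100000000 = 81.92

81.92


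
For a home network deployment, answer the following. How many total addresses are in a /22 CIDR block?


Given: CIDR prefix /22
Host bits = 32 - 22 = 10
Total addresses = 2^10 = 1024

1024


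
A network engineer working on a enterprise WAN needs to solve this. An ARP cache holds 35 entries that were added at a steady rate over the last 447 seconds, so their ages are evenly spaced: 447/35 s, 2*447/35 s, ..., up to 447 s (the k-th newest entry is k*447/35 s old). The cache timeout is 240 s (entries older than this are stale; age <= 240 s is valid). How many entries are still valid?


Ages are k * 447/35 s for k = 1..35 (spacing = 12.7714 s).
Entry k is valid iff k * 447/35 <= 240 iff k <= 35 * 240 / 447 = 18.7919
n_valid = floor(18.7919) = 18
(n_stale = 35 - 18 = 17)

18


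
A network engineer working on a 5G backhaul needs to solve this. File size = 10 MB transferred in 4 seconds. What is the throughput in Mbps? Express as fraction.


Given: file = 10 MB, time = 4 s
File in Mb = 10 * 8 = 80 Mb
Throughput = 80 / 4 Mbps
Throughput = 20 Mbps

20


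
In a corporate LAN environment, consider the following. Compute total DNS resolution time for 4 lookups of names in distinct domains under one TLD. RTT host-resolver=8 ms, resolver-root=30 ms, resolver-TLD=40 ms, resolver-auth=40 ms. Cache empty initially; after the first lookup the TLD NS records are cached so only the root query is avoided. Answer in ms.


Lookup 1 (cold cache): local + root + TLD + auth = 8 + 30 + 40 + 40 = 118 ms
Lookups 2..4 (TLD NS cached -> skip root; new domain -> still ask TLD and auth): local + TLD + auth = 8 + 40 + 40 = 88 ms each
Remaining 3 lookups: 3 * 88 = 264 ms
Total = 118 + 264 = 382 ms

382
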